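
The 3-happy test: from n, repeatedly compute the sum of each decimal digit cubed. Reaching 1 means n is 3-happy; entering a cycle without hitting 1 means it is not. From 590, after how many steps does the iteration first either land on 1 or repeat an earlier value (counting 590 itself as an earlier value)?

590 → 5³ + 9³ + 0³ = 854
854 → 8³ + 5³ + 4³ = 701
701 → 7³ + 0³ + 1³ = 344
344 → 3³ + 4³ + 4³ = 155
155 → 1³ + 5³ + 5³ = 251
251 → 2³ + 5³ + 1³ = 134
134 → 1³ + 3³ + 4³ = 92
92 → 9³ + 2³ = 737
737 → 7³ + 3³ + 7³ = 713
713 → 7³ + 1³ + 3³ = 371
371 → 3³ + 7³ + 1³ = 371  — 371 repeats.
That took 11 steps.

11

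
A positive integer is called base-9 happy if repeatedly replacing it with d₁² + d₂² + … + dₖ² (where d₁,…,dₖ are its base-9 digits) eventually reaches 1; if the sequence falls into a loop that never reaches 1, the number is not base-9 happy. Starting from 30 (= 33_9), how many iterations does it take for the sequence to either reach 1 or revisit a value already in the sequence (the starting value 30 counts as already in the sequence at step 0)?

30 = (3,3)_9 → 3² + 3² = 18
18 = (2,0)_9 → 2² + 0² = 4
4 = (4)_9 → 4² = 16
16 = (1,7)_9 → 1² + 7² = 50
50 = (5,5)_9 → 5² + 5² = 50  — 50 repeats.
That took 5 steps.

5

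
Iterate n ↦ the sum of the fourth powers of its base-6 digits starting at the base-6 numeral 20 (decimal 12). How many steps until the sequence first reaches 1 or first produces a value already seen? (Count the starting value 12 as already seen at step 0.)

12 = (2,0)_6 → 2⁴ + 0⁴ = 16
16 = (2,4)_6 → 2⁴ + 4⁴ = 272
272 = (1,1,3,2)_6 → 1⁴ + 1⁴ + 3⁴ + 2⁴ = 99
99 = (2,4,3)_6 → 2⁴ + 4⁴ + 3⁴ = 353
353 = (1,3,4,5)_6 → 1⁴ + 3⁴ + 4⁴ + 5⁴ = 963
963 = (4,2,4,3)_6 → 4⁴ + 2⁴ + 4⁴ + 3⁴ = 609
609 = (2,4,5,3)_6 → 2⁴ + 4⁴ + 5⁴ + 3⁴ = 978
978 = (4,3,1,0)_6 → 4⁴ + 3⁴ + 1⁴ + 0⁴ = 338
338 = (1,3,2,2)_6 → 1⁴ + 3⁴ + 2⁴ + 2⁴ = 114
114 = (3,1,0)_6 → 3⁴ + 1⁴ + 0⁴ = 82
82 = (2,1,4)_6 → 2⁴ + 1⁴ + 4⁴ = 273
273 = (1,1,3,3)_6 → 1⁴ + 1⁴ + 3⁴ + 3⁴ = 164
164 = (4,3,2)_6 → 4⁴ + 3⁴ + 2⁴ = 353  — 353 repeats.
That took 13 steps.

13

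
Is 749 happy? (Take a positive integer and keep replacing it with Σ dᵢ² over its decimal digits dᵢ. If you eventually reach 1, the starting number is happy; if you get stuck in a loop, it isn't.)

749 → 146
146 → 53
53 → 34
34 → 25
25 → 29
29 → 85
85 → 89
89 → 145
145 → 42
42 → 20
20 → 4
4 → 16
16 → 37
37 → 58
58 → 89  — 89 already seen; the sequence cycles without reaching 1.

not happy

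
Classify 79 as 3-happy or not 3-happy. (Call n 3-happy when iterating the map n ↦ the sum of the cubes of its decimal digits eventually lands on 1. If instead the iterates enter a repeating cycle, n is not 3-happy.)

79 → 7³ + 9³ = 343 + 729 = 1072
1072 → 1³ + 0³ + 7³ + 2³ = 1 + 0 + 343 + 8 = 352
352 → 3³ + 5³ + 2³ = 27 + 125 + 8 = 160
160 → 1³ + 6³ + 0³ = 1 + 216 + 0 = 217
217 → 2³ + 1³ + 7³ = 8 + 1 + 343 = 352  — 352 already seen; the sequence cycles without reaching 1.

not 3-happy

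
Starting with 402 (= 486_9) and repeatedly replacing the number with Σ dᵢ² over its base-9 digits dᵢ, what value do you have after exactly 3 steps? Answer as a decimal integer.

402 = (4,8,6)_9 → 4² + 8² + 6² = 116
116 = (1,3,8)_9 → 1² + 3² + 8² = 74
74 = (8,2)_9 → 8² + 2² = 68

68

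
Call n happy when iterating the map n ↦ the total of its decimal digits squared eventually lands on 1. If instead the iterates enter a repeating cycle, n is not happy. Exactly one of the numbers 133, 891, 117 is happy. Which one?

133: 133 → 19 → 82 → 68 → 100 → 1  — reaches 1 (happy)
891: 891 → 146 → 53 → 34 → 25 → 29 → 85 → 89 → 145 → 42 → 20 → 4 → 16 → 37 → 58 → 89  — repeats 89 (not happy)
117: 117 → 51 → 26 → 40 → 16 → 37 → 58 → 89 → 145 → 42 → 20 → 4 → 16  — repeats 16 (not happy)

133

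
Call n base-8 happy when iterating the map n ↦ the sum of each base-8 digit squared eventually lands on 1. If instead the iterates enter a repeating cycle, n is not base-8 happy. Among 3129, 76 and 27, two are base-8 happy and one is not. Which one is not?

3129

3129: 3129 → 86 → 41 → 26 → 13 → 26  — repeats 26 (not base-8 happy)
76: 76 → 18 → 8 → 1  — reaches 1 (base-8 happy)
27: 27 → 18 → 8 → 1  — reaches 1 (base-8 happy)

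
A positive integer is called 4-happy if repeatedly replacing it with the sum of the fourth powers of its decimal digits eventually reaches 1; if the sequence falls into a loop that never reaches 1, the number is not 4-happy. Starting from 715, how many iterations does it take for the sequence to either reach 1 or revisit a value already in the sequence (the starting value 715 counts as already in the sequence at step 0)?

715 → 7⁴ + 1⁴ + 5⁴ = 3027
3027 → 3⁴ + 0⁴ + 2⁴ + 7⁴ = 2498
2498 → 2⁴ + 4⁴ + 9⁴ + 8⁴ = 10929
10929 → 1⁴ + 0⁴ + 9⁴ + 2⁴ + 9⁴ = 13139
13139 → 1⁴ + 3⁴ + 1⁴ + 3⁴ + 9⁴ = 6725
6725 → 6⁴ + 7⁴ + 2⁴ + 5⁴ = 4338
4338 → 4⁴ + 3⁴ + 3⁴ + 8⁴ = 4514
4514 → 4⁴ + 5⁴ + 1⁴ + 4⁴ = 1138
1138 → 1⁴ + 1⁴ + 3⁴ + 8⁴ = 4179
4179 → 4⁴ + 1⁴ + 7⁴ + 9⁴ = 9219
9219 → 9⁴ + 2⁴ + 1⁴ + 9⁴ = 13139  — 13139 repeats.
That took 11 steps.

11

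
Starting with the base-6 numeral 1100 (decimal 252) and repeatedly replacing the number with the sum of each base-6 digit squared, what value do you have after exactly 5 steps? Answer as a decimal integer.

252 = (1,1,0,0)_6 → 1² + 1² + 0² + 0² = 2
2 = (2)_6 → 2² = 4
4 = (4)_6 → 4² = 16
16 = (2,4)_6 → 2² + 4² = 20
20 = (3,2)_6 → 3² + 2² = 13

13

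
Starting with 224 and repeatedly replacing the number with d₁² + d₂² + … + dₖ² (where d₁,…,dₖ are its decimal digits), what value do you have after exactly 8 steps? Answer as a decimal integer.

145

224 → 2² + 2² + 4² = 4 + 4 + 16 = 24
24 → 2² + 4² = 4 + 16 = 20
20 → 2² + 0² = 4 + 0 = 4
4 → 4² = 16
16 → 1² + 6² = 1 + 36 = 37
37 → 3² + 7² = 9 + 49 = 58
58 → 5² + 8² = 25 + 64 = 89
89 → 8² + 9² = 64 + 81 = 145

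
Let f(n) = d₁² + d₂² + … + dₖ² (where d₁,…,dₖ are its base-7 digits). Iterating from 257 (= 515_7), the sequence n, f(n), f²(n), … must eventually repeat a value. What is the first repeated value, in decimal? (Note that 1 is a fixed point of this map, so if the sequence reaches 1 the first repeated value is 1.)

257 = (5,1,5)_7 → 5² + 1² + 5² = 25 + 1 + 25 = 51
51 = (1,0,2)_7 → 1² + 0² + 2² = 1 + 0 + 4 = 5
5 = (5)_7 → 5² = 25
25 = (3,4)_7 → 3² + 4² = 9 + 16 = 25  — 25 already appeared earlier.

25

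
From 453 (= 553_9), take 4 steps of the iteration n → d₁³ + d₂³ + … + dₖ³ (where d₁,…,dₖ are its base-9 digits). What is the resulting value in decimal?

453 = (5,5,3)_9 → 5³ + 5³ + 3³ = 125 + 125 + 27 = 277
277 = (3,3,7)_9 → 3³ + 3³ + 7³ = 27 + 27 + 343 = 397
397 = (4,8,1)_9 → 4³ + 8³ + 1³ = 64 + 512 + 1 = 577
577 = (7,1,1)_9 → 7³ + 1³ + 1³ = 343 + 1 + 1 = 345

345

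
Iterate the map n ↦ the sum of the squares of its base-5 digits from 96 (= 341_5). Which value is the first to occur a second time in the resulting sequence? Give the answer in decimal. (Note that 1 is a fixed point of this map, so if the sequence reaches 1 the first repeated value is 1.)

96 = (3,4,1)_5 → 3² + 4² + 1² = 9 + 16 + 1 = 26
26 = (1,0,1)_5 → 1² + 0² + 1² = 1 + 0 + 1 = 2
2 = (2)_5 → 2² = 4
4 = (4)_5 → 4² = 16
16 = (3,1)_5 → 3² + 1² = 9 + 1 = 10
10 = (2,0)_5 → 2² + 0² = 4 + 0 = 4  — 4 already appeared earlier.

4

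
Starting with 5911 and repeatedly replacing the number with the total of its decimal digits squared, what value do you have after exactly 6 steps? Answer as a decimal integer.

89

5911 → 5² + 9² + 1² + 1² = 108
108 → 1² + 0² + 8² = 65
65 → 6² + 5² = 61
61 → 6² + 1² = 37
37 → 3² + 7² = 58
58 → 5² + 8² = 89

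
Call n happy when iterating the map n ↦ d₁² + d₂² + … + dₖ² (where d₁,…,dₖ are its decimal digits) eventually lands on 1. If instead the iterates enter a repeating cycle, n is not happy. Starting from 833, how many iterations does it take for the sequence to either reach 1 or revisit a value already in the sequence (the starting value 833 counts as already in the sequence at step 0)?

833 → 82
82 → 68
68 → 100
100 → 1  — reached 1.
That took 4 steps.

4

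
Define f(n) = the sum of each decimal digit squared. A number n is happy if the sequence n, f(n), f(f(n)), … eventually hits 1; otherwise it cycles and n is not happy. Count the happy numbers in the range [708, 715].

1

708: 708 → 113 → 11 → 2 → 4 → 16 → 37 → 58 → 89 → 145 → 42 → 20 → 4  — not happy
709: 709 → 130 → 10 → 1  — happy
710: 710 → 50 → 25 → 29 → 85 → 89 → 145 → 42 → 20 → 4 → 16 → 37 → 58 → 89  — not happy
711: 711 → 51 → 26 → 40 → 16 → 37 → 58 → 89 → 145 → 42 → 20 → 4 → 16  — not happy
712: 712 → 54 → 41 → 17 → 50 → 25 → 29 → 85 → 89 → 145 → 42 → 20 → 4 → 16 → 37 → 58 → 89  — not happy
713: 713 → 59 → 106 → 37 → 58 → 89 → 145 → 42 → 20 → 4 → 16 → 37  — not happy
714: 714 → 66 → 72 → 53 → 34 → 25 → 29 → 85 → 89 → 145 → 42 → 20 → 4 → 16 → 37 → 58 → 89  — not happy
715: 715 → 75 → 74 → 65 → 61 → 37 → 58 → 89 → 145 → 42 → 20 → 4 → 16 → 37  — not happy
happy: 709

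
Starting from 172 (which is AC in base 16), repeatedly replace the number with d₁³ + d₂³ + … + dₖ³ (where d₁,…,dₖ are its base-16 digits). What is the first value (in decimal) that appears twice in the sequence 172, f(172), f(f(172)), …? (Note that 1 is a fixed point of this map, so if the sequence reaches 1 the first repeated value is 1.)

2728

172 = (10,12)_16 → 10³ + 12³ = 1000 + 1728 = 2728
2728 = (10,10,8)_16 → 10³ + 10³ + 8³ = 1000 + 1000 + 512 = 2512
2512 = (9,13,0)_16 → 9³ + 13³ + 0³ = 729 + 2197 + 0 = 2926
2926 = (11,6,14)_16 → 11³ + 6³ + 14³ = 1331 + 216 + 2744 = 4291
4291 = (1,0,12,3)_16 → 1³ + 0³ + 12³ + 3³ = 1 + 0 + 1728 + 27 = 1756
1756 = (6,13,12)_16 → 6³ + 13³ + 12³ = 216 + 2197 + 1728 = 4141
4141 = (1,0,2,13)_16 → 1³ + 0³ + 2³ + 13³ = 1 + 0 + 8 + 2197 = 2206
2206 = (8,9,14)_16 → 8³ + 9³ + 14³ = 512 + 729 + 2744 = 3985
3985 = (15,9,1)_16 → 15³ + 9³ + 1³ = 3375 + 729 + 1 = 4105
4105 = (1,0,0,9)_16 → 1³ + 0³ + 0³ + 9³ = 1 + 0 + 0 + 729 = 730
730 = (2,13,10)_16 → 2³ + 13³ + 10³ = 8 + 2197 + 1000 = 3205
3205 = (12,8,5)_16 → 12³ + 8³ + 5³ = 1728 + 512 + 125 = 2365
2365 = (9,3,13)_16 → 9³ + 3³ + 13³ = 729 + 27 + 2197 = 2953
2953 = (11,8,9)_16 → 11³ + 8³ + 9³ = 1331 + 512 + 729 = 2572
2572 = (10,0,12)_16 → 10³ + 0³ + 12³ = 1000 + 0 + 1728 = 2728  — 2728 already appeared earlier.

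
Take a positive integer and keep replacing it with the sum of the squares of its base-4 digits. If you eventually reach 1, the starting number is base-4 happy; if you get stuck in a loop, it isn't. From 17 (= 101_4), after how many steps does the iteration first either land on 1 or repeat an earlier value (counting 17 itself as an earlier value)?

17 = (1,0,1)_4 → 1² + 0² + 1² = 1 + 0 + 1 = 2
2 = (2)_4 → 2² = 4
4 = (1,0)_4 → 1² + 0² = 1 + 0 = 1  — reached 1.
That took 3 steps.

3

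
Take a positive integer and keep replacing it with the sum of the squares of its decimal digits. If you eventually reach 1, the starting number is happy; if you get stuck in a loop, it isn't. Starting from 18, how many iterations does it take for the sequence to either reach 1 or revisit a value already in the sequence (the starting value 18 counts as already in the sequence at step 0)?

18 → 1² + 8² = 1 + 64 = 65
65 → 6² + 5² = 36 + 25 = 61
61 → 6² + 1² = 36 + 1 = 37
37 → 3² + 7² = 9 + 49 = 58
58 → 5² + 8² = 25 + 64 = 89
89 → 8² + 9² = 64 + 81 = 145
145 → 1² + 4² + 5² = 1 + 16 + 25 = 42
42 → 4² + 2² = 16 + 4 = 20
20 → 2² + 0² = 4 + 0 = 4
4 → 4² = 16
16 → 1² + 6² = 1 + 36 = 37  — 37 repeats.
That took 11 steps.

11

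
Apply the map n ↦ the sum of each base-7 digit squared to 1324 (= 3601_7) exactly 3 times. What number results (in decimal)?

10

1324 = (3,6,0,1)_7 → 3² + 6² + 0² + 1² = 46
46 = (6,4)_7 → 6² + 4² = 52
52 = (1,0,3)_7 → 1² + 0² + 3² = 10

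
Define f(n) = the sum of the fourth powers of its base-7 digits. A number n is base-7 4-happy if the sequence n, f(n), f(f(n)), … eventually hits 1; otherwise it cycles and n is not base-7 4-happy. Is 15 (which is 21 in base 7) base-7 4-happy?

15 = (2,1)_7 → 2⁴ + 1⁴ = 16 + 1 = 17
17 = (2,3)_7 → 2⁴ + 3⁴ = 16 + 81 = 97
97 = (1,6,6)_7 → 1⁴ + 6⁴ + 6⁴ = 1 + 1296 + 1296 = 2593
2593 = (1,0,3,6,3)_7 → 1⁴ + 0⁴ + 3⁴ + 6⁴ + 3⁴ = 1 + 0 + 81 + 1296 + 81 = 1459
1459 = (4,1,5,3)_7 → 4⁴ + 1⁴ + 5⁴ + 3⁴ = 256 + 1 + 625 + 81 = 963
963 = (2,5,4,4)_7 → 2⁴ + 5⁴ + 4⁴ + 4⁴ = 16 + 625 + 256 + 256 = 1153
1153 = (3,2,3,5)_7 → 3⁴ + 2⁴ + 3⁴ + 5⁴ = 81 + 16 + 81 + 625 = 803
803 = (2,2,2,5)_7 → 2⁴ + 2⁴ + 2⁴ + 5⁴ = 16 + 16 + 16 + 625 = 673
673 = (1,6,5,1)_7 → 1⁴ + 6⁴ + 5⁴ + 1⁴ = 1 + 1296 + 625 + 1 = 1923
1923 = (5,4,1,5)_7 → 5⁴ + 4⁴ + 1⁴ + 5⁴ = 625 + 256 + 1 + 625 = 1507
1507 = (4,2,5,2)_7 → 4⁴ + 2⁴ + 5⁴ + 2⁴ = 256 + 16 + 625 + 16 = 913
913 = (2,4,4,3)_7 → 2⁴ + 4⁴ + 4⁴ + 3⁴ = 16 + 256 + 256 + 81 = 609
609 = (1,5,3,0)_7 → 1⁴ + 5⁴ + 3⁴ + 0⁴ = 1 + 625 + 81 + 0 = 707
707 = (2,0,3,0)_7 → 2⁴ + 0⁴ + 3⁴ + 0⁴ = 16 + 0 + 81 + 0 = 97  — 97 already seen; the sequence cycles without reaching 1.

not base-7 4-happy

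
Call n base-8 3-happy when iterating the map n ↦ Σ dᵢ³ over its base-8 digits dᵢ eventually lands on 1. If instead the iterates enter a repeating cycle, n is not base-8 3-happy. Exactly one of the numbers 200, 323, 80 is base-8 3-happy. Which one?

80

200: 200 → 28 → 91 → 55 → 559 → 469 → 476 → 434 → 440 → 559  — repeats 559 (not base-8 3-happy)
323: 323 → 152 → 35 → 91 → 55 → 559 → 469 → 476 → 434 → 440 → 559  — repeats 559 (not base-8 3-happy)
80: 80 → 9 → 2 → 8 → 1  — reaches 1 (base-8 3-happy)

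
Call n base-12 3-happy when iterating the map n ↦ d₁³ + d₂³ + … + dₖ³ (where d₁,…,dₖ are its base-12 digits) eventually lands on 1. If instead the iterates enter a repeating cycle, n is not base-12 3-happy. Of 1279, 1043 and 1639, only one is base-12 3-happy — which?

1043

1279: 1279 → 1855 → 1344 → 793 → 342 → 288 → 8 → 512 → 755 → 1464 → 1008 → 343 → 415 → 1351 → 1136 → 1855  — repeats 1855 (not base-12 3-happy)
1043: 1043 → 1682 → 1851 → 1028 → 856 → 1520 → 1728 → 1  — reaches 1 (base-12 3-happy)
1639: 1639 → 1738 → 1001 → 1672 → 1738  — repeats 1738 (not base-12 3-happy)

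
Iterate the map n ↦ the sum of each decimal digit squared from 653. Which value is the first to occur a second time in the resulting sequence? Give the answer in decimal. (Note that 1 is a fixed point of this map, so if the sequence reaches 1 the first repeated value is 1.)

1

653 → 70
70 → 49
49 → 97
97 → 130
130 → 10
10 → 1  — reached the fixed point 1.
1 → 1, so 1 is the first repeated value.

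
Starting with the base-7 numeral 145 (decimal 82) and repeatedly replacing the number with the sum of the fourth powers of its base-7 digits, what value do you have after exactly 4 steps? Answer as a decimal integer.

82 = (1,4,5)_7 → 1⁴ + 4⁴ + 5⁴ = 882
882 = (2,4,0,0)_7 → 2⁴ + 4⁴ + 0⁴ + 0⁴ = 272
272 = (5,3,6)_7 → 5⁴ + 3⁴ + 6⁴ = 2002
2002 = (5,5,6,0)_7 → 5⁴ + 5⁴ + 6⁴ + 0⁴ = 2546

2546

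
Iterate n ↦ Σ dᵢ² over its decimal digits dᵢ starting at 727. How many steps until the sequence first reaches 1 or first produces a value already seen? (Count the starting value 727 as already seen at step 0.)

727 → 7² + 2² + 7² = 49 + 4 + 49 = 102
102 → 1² + 0² + 2² = 1 + 0 + 4 = 5
5 → 5² = 25
25 → 2² + 5² = 4 + 25 = 29
29 → 2² + 9² = 4 + 81 = 85
85 → 8² + 5² = 64 + 25 = 89
89 → 8² + 9² = 64 + 81 = 145
145 → 1² + 4² + 5² = 1 + 16 + 25 = 42
42 → 4² + 2² = 16 + 4 = 20
20 → 2² + 0² = 4 + 0 = 4
4 → 4² = 16
16 → 1² + 6² = 1 + 36 = 37
37 → 3² + 7² = 9 + 49 = 58
58 → 5² + 8² = 25 + 64 = 89  — 89 repeats.
That took 14 steps.

14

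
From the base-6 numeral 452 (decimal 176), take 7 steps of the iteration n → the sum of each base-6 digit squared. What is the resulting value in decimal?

25

176 = (4,5,2)_6 → 45
45 = (1,1,3)_6 → 11
11 = (1,5)_6 → 26
26 = (4,2)_6 → 20
20 = (3,2)_6 → 13
13 = (2,1)_6 → 5
5 = (5)_6 → 25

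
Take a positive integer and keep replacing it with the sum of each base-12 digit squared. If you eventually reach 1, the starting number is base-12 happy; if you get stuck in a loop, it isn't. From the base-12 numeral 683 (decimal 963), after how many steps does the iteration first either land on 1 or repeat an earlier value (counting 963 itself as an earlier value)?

8

963 = (6,8,3)_12 → 109
109 = (9,1)_12 → 82
82 = (6,10)_12 → 136
136 = (11,4)_12 → 137
137 = (11,5)_12 → 146
146 = (1,0,2)_12 → 5
5 = (5)_12 → 25
25 = (2,1)_12 → 5  — 5 repeats.
That took 8 steps.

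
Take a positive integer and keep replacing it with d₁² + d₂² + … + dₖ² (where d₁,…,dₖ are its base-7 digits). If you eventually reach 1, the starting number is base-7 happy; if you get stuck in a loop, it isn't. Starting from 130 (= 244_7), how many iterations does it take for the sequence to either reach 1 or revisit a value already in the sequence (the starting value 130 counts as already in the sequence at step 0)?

130 = (2,4,4)_7 → 2² + 4² + 4² = 36
36 = (5,1)_7 → 5² + 1² = 26
26 = (3,5)_7 → 3² + 5² = 34
34 = (4,6)_7 → 4² + 6² = 52
52 = (1,0,3)_7 → 1² + 0² + 3² = 10
10 = (1,3)_7 → 1² + 3² = 10  — 10 repeats.
That took 6 steps.

6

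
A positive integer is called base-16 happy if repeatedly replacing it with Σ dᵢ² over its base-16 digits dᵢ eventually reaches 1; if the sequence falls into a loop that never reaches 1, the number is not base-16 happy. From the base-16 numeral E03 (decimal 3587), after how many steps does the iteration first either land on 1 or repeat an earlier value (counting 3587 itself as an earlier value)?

10

3587 = (14,0,3)_16 → 14² + 0² + 3² = 205
205 = (12,13)_16 → 12² + 13² = 313
313 = (1,3,9)_16 → 1² + 3² + 9² = 91
91 = (5,11)_16 → 5² + 11² = 146
146 = (9,2)_16 → 9² + 2² = 85
85 = (5,5)_16 → 5² + 5² = 50
50 = (3,2)_16 → 3² + 2² = 13
13 = (13)_16 → 13² = 169
169 = (10,9)_16 → 10² + 9² = 181
181 = (11,5)_16 → 11² + 5² = 146  — 146 repeats.
That took 10 steps.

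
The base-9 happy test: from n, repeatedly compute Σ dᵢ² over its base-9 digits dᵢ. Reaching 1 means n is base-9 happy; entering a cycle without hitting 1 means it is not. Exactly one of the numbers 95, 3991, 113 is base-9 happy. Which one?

95

95: 95 → 27 → 9 → 1  — reaches 1 (base-9 happy)
3991: 3991 → 61 → 85 → 17 → 65 → 53 → 89 → 65  — repeats 65 (not base-9 happy)
113: 113 → 35 → 73 → 65 → 53 → 89 → 65  — repeats 65 (not base-9 happy)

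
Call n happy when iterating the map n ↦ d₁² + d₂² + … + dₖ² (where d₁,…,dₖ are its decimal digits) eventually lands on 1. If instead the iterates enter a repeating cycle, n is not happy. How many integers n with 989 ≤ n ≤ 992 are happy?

1

989: 989 → 226 → 44 → 32 → 13 → 10 → 1  — happy
990: 990 → 162 → 41 → 17 → 50 → 25 → 29 → 85 → 89 → 145 → 42 → 20 → 4 → 16 → 37 → 58 → 89  — not happy
991: 991 → 163 → 46 → 52 → 29 → 85 → 89 → 145 → 42 → 20 → 4 → 16 → 37 → 58 → 89  — not happy
992: 992 → 166 → 73 → 58 → 89 → 145 → 42 → 20 → 4 → 16 → 37 → 58  — not happy
happy: 989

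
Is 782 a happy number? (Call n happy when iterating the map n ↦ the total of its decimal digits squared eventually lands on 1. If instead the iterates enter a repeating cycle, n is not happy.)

not happy

782 → 7² + 8² + 2² = 117
117 → 1² + 1² + 7² = 51
51 → 5² + 1² = 26
26 → 2² + 6² = 40
40 → 4² + 0² = 16
16 → 1² + 6² = 37
37 → 3² + 7² = 58
58 → 5² + 8² = 89
89 → 8² + 9² = 145
145 → 1² + 4² + 5² = 42
42 → 4² + 2² = 20
20 → 2² + 0² = 4
4 → 4² = 16  — 16 already seen; the sequence cycles without reaching 1.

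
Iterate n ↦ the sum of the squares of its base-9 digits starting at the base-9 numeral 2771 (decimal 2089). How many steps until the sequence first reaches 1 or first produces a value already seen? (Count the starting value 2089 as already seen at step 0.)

2089 = (2,7,7,1)_9 → 103
103 = (1,2,4)_9 → 21
21 = (2,3)_9 → 13
13 = (1,4)_9 → 17
17 = (1,8)_9 → 65
65 = (7,2)_9 → 53
53 = (5,8)_9 → 89
89 = (1,0,8)_9 → 65  — 65 repeats.
That took 8 steps.

8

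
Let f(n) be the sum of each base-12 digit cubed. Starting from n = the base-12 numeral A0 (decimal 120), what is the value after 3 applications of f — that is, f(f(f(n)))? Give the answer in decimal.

1366

120 = (10,0)_12 → 10³ + 0³ = 1000 + 0 = 1000
1000 = (6,11,4)_12 → 6³ + 11³ + 4³ = 216 + 1331 + 64 = 1611
1611 = (11,2,3)_12 → 11³ + 2³ + 3³ = 1331 + 8 + 27 = 1366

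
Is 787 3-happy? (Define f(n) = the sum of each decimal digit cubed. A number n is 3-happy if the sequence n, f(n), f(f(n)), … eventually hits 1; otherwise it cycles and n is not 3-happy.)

3-happy

787 → 7³ + 8³ + 7³ = 1198
1198 → 1³ + 1³ + 9³ + 8³ = 1243
1243 → 1³ + 2³ + 4³ + 3³ = 100
100 → 1³ + 0³ + 0³ = 1  — reached 1.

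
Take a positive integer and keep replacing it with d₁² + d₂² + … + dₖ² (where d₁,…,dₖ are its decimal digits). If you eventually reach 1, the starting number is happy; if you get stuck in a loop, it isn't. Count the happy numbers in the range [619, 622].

1

619: 619 → 118 → 66 → 72 → 53 → 34 → 25 → 29 → 85 → 89 → 145 → 42 → 20 → 4 → 16 → 37 → 58 → 89  (repeats 89)
620: 620 → 40 → 16 → 37 → 58 → 89 → 145 → 42 → 20 → 4 → 16  (repeats 16)
621: 621 → 41 → 17 → 50 → 25 → 29 → 85 → 89 → 145 → 42 → 20 → 4 → 16 → 37 → 58 → 89  (repeats 89)
622: 622 → 44 → 32 → 13 → 10 → 1  (reaches 1)
happy: 622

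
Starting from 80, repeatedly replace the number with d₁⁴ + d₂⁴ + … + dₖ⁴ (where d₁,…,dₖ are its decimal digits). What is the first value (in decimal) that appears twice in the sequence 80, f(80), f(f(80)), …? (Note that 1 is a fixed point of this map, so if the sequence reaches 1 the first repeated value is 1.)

80 → 8⁴ + 0⁴ = 4096
4096 → 4⁴ + 0⁴ + 9⁴ + 6⁴ = 8113
8113 → 8⁴ + 1⁴ + 1⁴ + 3⁴ = 4179
4179 → 4⁴ + 1⁴ + 7⁴ + 9⁴ = 9219
9219 → 9⁴ + 2⁴ + 1⁴ + 9⁴ = 13139
13139 → 1⁴ + 3⁴ + 1⁴ + 3⁴ + 9⁴ = 6725
6725 → 6⁴ + 7⁴ + 2⁴ + 5⁴ = 4338
4338 → 4⁴ + 3⁴ + 3⁴ + 8⁴ = 4514
4514 → 4⁴ + 5⁴ + 1⁴ + 4⁴ = 1138
1138 → 1⁴ + 1⁴ + 3⁴ + 8⁴ = 4179  — 4179 already appeared earlier.

4179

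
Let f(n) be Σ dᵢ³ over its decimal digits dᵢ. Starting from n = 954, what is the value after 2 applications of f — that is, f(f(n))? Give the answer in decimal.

954 → 918
918 → 1242

1242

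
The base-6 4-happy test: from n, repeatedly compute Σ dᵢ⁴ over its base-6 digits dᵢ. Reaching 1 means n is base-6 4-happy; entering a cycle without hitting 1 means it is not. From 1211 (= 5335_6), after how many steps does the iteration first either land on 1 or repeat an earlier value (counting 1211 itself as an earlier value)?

12

1211 = (5,3,3,5)_6 → 5⁴ + 3⁴ + 3⁴ + 5⁴ = 625 + 81 + 81 + 625 = 1412
1412 = (1,0,3,1,2)_6 → 1⁴ + 0⁴ + 3⁴ + 1⁴ + 2⁴ = 1 + 0 + 81 + 1 + 16 = 99
99 = (2,4,3)_6 → 2⁴ + 4⁴ + 3⁴ = 16 + 256 + 81 = 353
353 = (1,3,4,5)_6 → 1⁴ + 3⁴ + 4⁴ + 5⁴ = 1 + 81 + 256 + 625 = 963
963 = (4,2,4,3)_6 → 4⁴ + 2⁴ + 4⁴ + 3⁴ = 256 + 16 + 256 + 81 = 609
609 = (2,4,5,3)_6 → 2⁴ + 4⁴ + 5⁴ + 3⁴ = 16 + 256 + 625 + 81 = 978
978 = (4,3,1,0)_6 → 4⁴ + 3⁴ + 1⁴ + 0⁴ = 256 + 81 + 1 + 0 = 338
338 = (1,3,2,2)_6 → 1⁴ + 3⁴ + 2⁴ + 2⁴ = 1 + 81 + 16 + 16 = 114
114 = (3,1,0)_6 → 3⁴ + 1⁴ + 0⁴ = 81 + 1 + 0 = 82
82 = (2,1,4)_6 → 2⁴ + 1⁴ + 4⁴ = 16 + 1 + 256 = 273
273 = (1,1,3,3)_6 → 1⁴ + 1⁴ + 3⁴ + 3⁴ = 1 + 1 + 81 + 81 = 164
164 = (4,3,2)_6 → 4⁴ + 3⁴ + 2⁴ = 256 + 81 + 16 = 353  — 353 repeats.
That took 12 steps.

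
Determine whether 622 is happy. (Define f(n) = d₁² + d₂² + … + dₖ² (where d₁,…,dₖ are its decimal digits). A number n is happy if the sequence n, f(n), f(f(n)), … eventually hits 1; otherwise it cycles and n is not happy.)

622 → 6² + 2² + 2² = 36 + 4 + 4 = 44
44 → 4² + 4² = 16 + 16 = 32
32 → 3² + 2² = 9 + 4 = 13
13 → 1² + 3² = 1 + 9 = 10
10 → 1² + 0² = 1 + 0 = 1  — reached 1.

happy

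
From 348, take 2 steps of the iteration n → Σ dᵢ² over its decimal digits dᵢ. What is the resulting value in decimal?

348 → 3² + 4² + 8² = 89
89 → 8² + 9² = 145

145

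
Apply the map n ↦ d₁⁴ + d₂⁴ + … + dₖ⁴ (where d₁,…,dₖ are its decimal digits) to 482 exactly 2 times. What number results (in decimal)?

5729

482 → 4⁴ + 8⁴ + 2⁴ = 256 + 4096 + 16 = 4368
4368 → 4⁴ + 3⁴ + 6⁴ + 8⁴ = 256 + 81 + 1296 + 4096 = 5729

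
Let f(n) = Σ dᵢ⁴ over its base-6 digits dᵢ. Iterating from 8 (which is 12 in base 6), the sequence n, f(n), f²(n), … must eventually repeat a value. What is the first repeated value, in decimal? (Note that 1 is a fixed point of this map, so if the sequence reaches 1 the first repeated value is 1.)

17

8 = (1,2)_6 → 17
17 = (2,5)_6 → 641
641 = (2,5,4,5)_6 → 1522
1522 = (1,1,0,1,4)_6 → 259
259 = (1,1,1,1)_6 → 4
4 = (4)_6 → 256
256 = (1,1,0,4)_6 → 258
258 = (1,1,1,0)_6 → 3
3 = (3)_6 → 81
81 = (2,1,3)_6 → 98
98 = (2,4,2)_6 → 288
288 = (1,2,0,0)_6 → 17  — 17 already appeared earlier.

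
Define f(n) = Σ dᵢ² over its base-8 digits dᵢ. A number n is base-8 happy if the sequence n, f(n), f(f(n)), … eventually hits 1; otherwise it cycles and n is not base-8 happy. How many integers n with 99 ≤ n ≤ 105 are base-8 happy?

1

99: 99 → 26 → 13 → 26  (repeats 26)
100: 100 → 33 → 17 → 5 → 25 → 10 → 5  (repeats 5)
101: 101 → 42 → 29 → 34 → 20 → 20  (repeats 20)
102: 102 → 53 → 61 → 74 → 6 → 36 → 32 → 16 → 4 → 16  (repeats 16)
103: 103 → 66 → 5 → 25 → 10 → 5  (repeats 5)
104: 104 → 26 → 13 → 26  (repeats 26)
105: 105 → 27 → 18 → 8 → 1  (reaches 1)
base-8 happy: 105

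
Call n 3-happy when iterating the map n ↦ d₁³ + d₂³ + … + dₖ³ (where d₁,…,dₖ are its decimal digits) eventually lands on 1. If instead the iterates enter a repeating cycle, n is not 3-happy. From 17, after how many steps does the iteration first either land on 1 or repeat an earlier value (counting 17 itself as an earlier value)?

9

17 → 1³ + 7³ = 1 + 343 = 344
344 → 3³ + 4³ + 4³ = 27 + 64 + 64 = 155
155 → 1³ + 5³ + 5³ = 1 + 125 + 125 = 251
251 → 2³ + 5³ + 1³ = 8 + 125 + 1 = 134
134 → 1³ + 3³ + 4³ = 1 + 27 + 64 = 92
92 → 9³ + 2³ = 729 + 8 = 737
737 → 7³ + 3³ + 7³ = 343 + 27 + 343 = 713
713 → 7³ + 1³ + 3³ = 343 + 1 + 27 = 371
371 → 3³ + 7³ + 1³ = 27 + 343 + 1 = 371  — 371 repeats.
That took 9 steps.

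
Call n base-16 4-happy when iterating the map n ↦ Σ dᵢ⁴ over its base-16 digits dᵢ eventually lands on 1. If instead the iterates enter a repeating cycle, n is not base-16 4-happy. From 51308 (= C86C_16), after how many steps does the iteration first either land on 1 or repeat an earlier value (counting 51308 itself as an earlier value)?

51308 = (12,8,6,12)_16 → 12⁴ + 8⁴ + 6⁴ + 12⁴ = 46864
46864 = (11,7,1,0)_16 → 11⁴ + 7⁴ + 1⁴ + 0⁴ = 17043
17043 = (4,2,9,3)_16 → 4⁴ + 2⁴ + 9⁴ + 3⁴ = 6914
6914 = (1,11,0,2)_16 → 1⁴ + 11⁴ + 0⁴ + 2⁴ = 14658
14658 = (3,9,4,2)_16 → 3⁴ + 9⁴ + 4⁴ + 2⁴ = 6914  — 6914 repeats.
That took 5 steps.

5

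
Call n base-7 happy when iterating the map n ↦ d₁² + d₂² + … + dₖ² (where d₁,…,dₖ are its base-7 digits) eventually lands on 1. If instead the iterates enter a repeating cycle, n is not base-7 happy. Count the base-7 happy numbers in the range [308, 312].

1

308: 308 → 40 → 50 → 2 → 4 → 16 → 8 → 2  (repeats 2)
309: 309 → 41 → 61 → 27 → 45 → 45  (repeats 45)
310: 310 → 44 → 40 → 50 → 2 → 4 → 16 → 8 → 2  (repeats 2)
311: 311 → 49 → 1  (reaches 1)
312: 312 → 56 → 2 → 4 → 16 → 8 → 2  (repeats 2)
base-7 happy: 311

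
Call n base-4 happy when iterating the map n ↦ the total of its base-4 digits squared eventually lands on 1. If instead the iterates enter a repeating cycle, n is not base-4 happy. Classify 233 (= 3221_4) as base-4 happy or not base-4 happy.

233 = (3,2,2,1)_4 → 3² + 2² + 2² + 1² = 9 + 4 + 4 + 1 = 18
18 = (1,0,2)_4 → 1² + 0² + 2² = 1 + 0 + 4 = 5
5 = (1,1)_4 → 1² + 1² = 1 + 1 = 2
2 = (2)_4 → 2² = 4
4 = (1,0)_4 → 1² + 0² = 1 + 0 = 1  — reached 1.

base-4 happy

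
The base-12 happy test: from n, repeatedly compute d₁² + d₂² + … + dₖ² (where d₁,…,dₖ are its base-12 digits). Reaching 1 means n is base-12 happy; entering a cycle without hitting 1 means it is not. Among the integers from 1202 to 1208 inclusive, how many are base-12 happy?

1202: 1202 → 84 → 49 → 17 → 26 → 8 → 64 → 41 → 34 → 104 → 128 → 164 → 66 → 61 → 26  (repeats 26)
1203: 1203 → 89 → 74 → 40 → 25 → 5 → 25  (repeats 25)
1204: 1204 → 96 → 64 → 41 → 34 → 104 → 128 → 164 → 66 → 61 → 26 → 8 → 64  (repeats 64)
1205: 1205 → 105 → 145 → 2 → 4 → 16 → 17 → 26 → 8 → 64 → 41 → 34 → 104 → 128 → 164 → 66 → 61 → 26  (repeats 26)
1206: 1206 → 116 → 145 → 2 → 4 → 16 → 17 → 26 → 8 → 64 → 41 → 34 → 104 → 128 → 164 → 66 → 61 → 26  (repeats 26)
1207: 1207 → 129 → 181 → 11 → 121 → 101 → 89 → 74 → 40 → 25 → 5 → 25  (repeats 25)
1208: 1208 → 144 → 1  (reaches 1)
base-12 happy: 1208

1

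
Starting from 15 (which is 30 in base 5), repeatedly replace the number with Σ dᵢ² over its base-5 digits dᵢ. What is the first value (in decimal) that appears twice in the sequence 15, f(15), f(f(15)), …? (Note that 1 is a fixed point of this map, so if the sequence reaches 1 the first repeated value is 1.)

13

15 = (3,0)_5 → 9
9 = (1,4)_5 → 17
17 = (3,2)_5 → 13
13 = (2,3)_5 → 13  — 13 already appeared earlier.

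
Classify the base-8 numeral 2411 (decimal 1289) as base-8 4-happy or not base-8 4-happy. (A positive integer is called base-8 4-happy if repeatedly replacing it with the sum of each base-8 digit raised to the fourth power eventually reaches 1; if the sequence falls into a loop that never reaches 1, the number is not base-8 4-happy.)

1289 = (2,4,1,1)_8 → 2⁴ + 4⁴ + 1⁴ + 1⁴ = 274
274 = (4,2,2)_8 → 4⁴ + 2⁴ + 2⁴ = 288
288 = (4,4,0)_8 → 4⁴ + 4⁴ + 0⁴ = 512
512 = (1,0,0,0)_8 → 1⁴ + 0⁴ + 0⁴ + 0⁴ = 1  — reached 1.

base-8 4-happy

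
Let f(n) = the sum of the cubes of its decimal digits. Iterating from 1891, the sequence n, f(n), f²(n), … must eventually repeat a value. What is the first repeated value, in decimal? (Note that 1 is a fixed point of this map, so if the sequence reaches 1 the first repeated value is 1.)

1891 → 1³ + 8³ + 9³ + 1³ = 1 + 512 + 729 + 1 = 1243
1243 → 1³ + 2³ + 4³ + 3³ = 1 + 8 + 64 + 27 = 100
100 → 1³ + 0³ + 0³ = 1 + 0 + 0 = 1  — reached the fixed point 1.
1 → 1, so 1 is the first repeated value.

1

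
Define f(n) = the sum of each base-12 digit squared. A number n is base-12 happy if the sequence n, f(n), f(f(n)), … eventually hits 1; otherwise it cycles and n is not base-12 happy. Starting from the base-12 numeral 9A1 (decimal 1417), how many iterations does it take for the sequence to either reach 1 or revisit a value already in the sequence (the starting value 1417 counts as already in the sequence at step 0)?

5

1417 = (9,10,1)_12 → 9² + 10² + 1² = 81 + 100 + 1 = 182
182 = (1,3,2)_12 → 1² + 3² + 2² = 1 + 9 + 4 = 14
14 = (1,2)_12 → 1² + 2² = 1 + 4 = 5
5 = (5)_12 → 5² = 25
25 = (2,1)_12 → 2² + 1² = 4 + 1 = 5  — 5 repeats.
That took 5 steps.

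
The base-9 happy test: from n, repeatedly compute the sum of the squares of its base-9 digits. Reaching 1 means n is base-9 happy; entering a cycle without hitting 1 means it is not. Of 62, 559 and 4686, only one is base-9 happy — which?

62: 62 → 100 → 6 → 36 → 16 → 50 → 50  — repeats 50 (not base-9 happy)
559: 559 → 101 → 9 → 1  — reaches 1 (base-9 happy)
4686: 4686 → 130 → 42 → 52 → 74 → 68 → 74  — repeats 74 (not base-9 happy)

559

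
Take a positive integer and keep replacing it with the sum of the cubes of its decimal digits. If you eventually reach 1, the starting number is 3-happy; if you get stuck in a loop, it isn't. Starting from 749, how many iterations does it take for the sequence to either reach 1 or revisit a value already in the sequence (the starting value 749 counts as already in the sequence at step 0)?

749 → 7³ + 4³ + 9³ = 1136
1136 → 1³ + 1³ + 3³ + 6³ = 245
245 → 2³ + 4³ + 5³ = 197
197 → 1³ + 9³ + 7³ = 1073
1073 → 1³ + 0³ + 7³ + 3³ = 371
371 → 3³ + 7³ + 1³ = 371  — 371 repeats.
That took 6 steps.

6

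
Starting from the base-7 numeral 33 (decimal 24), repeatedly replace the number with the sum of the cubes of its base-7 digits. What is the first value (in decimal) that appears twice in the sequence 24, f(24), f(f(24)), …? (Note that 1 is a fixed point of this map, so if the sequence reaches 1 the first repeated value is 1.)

24 = (3,3)_7 → 3³ + 3³ = 54
54 = (1,0,5)_7 → 1³ + 0³ + 5³ = 126
126 = (2,4,0)_7 → 2³ + 4³ + 0³ = 72
72 = (1,3,2)_7 → 1³ + 3³ + 2³ = 36
36 = (5,1)_7 → 5³ + 1³ = 126  — 126 already appeared earlier.

126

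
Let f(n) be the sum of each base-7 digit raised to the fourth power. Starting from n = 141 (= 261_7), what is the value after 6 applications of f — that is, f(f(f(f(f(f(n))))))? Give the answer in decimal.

1923

141 = (2,6,1)_7 → 2⁴ + 6⁴ + 1⁴ = 1313
1313 = (3,5,5,4)_7 → 3⁴ + 5⁴ + 5⁴ + 4⁴ = 1587
1587 = (4,4,2,5)_7 → 4⁴ + 4⁴ + 2⁴ + 5⁴ = 1153
1153 = (3,2,3,5)_7 → 3⁴ + 2⁴ + 3⁴ + 5⁴ = 803
803 = (2,2,2,5)_7 → 2⁴ + 2⁴ + 2⁴ + 5⁴ = 673
673 = (1,6,5,1)_7 → 1⁴ + 6⁴ + 5⁴ + 1⁴ = 1923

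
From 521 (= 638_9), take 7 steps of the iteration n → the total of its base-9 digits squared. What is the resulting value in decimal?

521 = (6,3,8)_9 → 6² + 3² + 8² = 36 + 9 + 64 = 109
109 = (1,3,1)_9 → 1² + 3² + 1² = 1 + 9 + 1 = 11
11 = (1,2)_9 → 1² + 2² = 1 + 4 = 5
5 = (5)_9 → 5² = 25
25 = (2,7)_9 → 2² + 7² = 4 + 49 = 53
53 = (5,8)_9 → 5² + 8² = 25 + 64 = 89
89 = (1,0,8)_9 → 1² + 0² + 8² = 1 + 0 + 64 = 65

65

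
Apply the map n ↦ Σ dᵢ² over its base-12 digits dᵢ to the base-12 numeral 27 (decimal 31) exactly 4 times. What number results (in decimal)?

31 = (2,7)_12 → 2² + 7² = 4 + 49 = 53
53 = (4,5)_12 → 4² + 5² = 16 + 25 = 41
41 = (3,5)_12 → 3² + 5² = 9 + 25 = 34
34 = (2,10)_12 → 2² + 10² = 4 + 100 = 104

104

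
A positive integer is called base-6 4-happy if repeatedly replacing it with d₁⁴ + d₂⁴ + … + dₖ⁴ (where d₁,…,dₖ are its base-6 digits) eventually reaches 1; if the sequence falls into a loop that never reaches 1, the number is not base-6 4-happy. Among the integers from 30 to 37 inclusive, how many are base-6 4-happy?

30: 30 → 625 → 658 → 338 → 114 → 82 → 273 → 164 → 353 → 963 → 609 → 978 → 338  (repeats 338)
31: 31 → 626 → 673 → 338 → 114 → 82 → 273 → 164 → 353 → 963 → 609 → 978 → 338  (repeats 338)
32: 32 → 641 → 1522 → 259 → 4 → 256 → 258 → 3 → 81 → 98 → 288 → 17 → 641  (repeats 641)
33: 33 → 706 → 419 → 1332 → 2 → 16 → 272 → 99 → 353 → 963 → 609 → 978 → 338 → 114 → 82 → 273 → 164 → 353  (repeats 353)
34: 34 → 881 → 897 → 962 → 544 → 353 → 963 → 609 → 978 → 338 → 114 → 82 → 273 → 164 → 353  (repeats 353)
35: 35 → 1250 → 1153 → 642 → 1266 → 1251 → 1218 → 1331 → 1251  (repeats 1251)
36: 36 → 1  (reaches 1)
37: 37 → 2 → 16 → 272 → 99 → 353 → 963 → 609 → 978 → 338 → 114 → 82 → 273 → 164 → 353  (repeats 353)
base-6 4-happy: 36

1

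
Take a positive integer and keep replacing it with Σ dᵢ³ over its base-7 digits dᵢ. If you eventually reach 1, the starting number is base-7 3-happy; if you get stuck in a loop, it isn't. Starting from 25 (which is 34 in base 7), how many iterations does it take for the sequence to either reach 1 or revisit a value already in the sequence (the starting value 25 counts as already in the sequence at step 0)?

3

25 = (3,4)_7 → 3³ + 4³ = 91
91 = (1,6,0)_7 → 1³ + 6³ + 0³ = 217
217 = (4,3,0)_7 → 4³ + 3³ + 0³ = 91  — 91 repeats.
That took 3 steps.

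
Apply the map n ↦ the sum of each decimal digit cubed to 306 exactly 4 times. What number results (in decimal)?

702

306 → 243
243 → 99
99 → 1458
1458 → 702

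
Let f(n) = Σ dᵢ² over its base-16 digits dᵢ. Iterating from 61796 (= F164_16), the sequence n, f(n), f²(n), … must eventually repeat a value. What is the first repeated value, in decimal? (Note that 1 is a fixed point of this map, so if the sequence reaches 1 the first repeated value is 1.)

1

61796 = (15,1,6,4)_16 → 15² + 1² + 6² + 4² = 278
278 = (1,1,6)_16 → 1² + 1² + 6² = 38
38 = (2,6)_16 → 2² + 6² = 40
40 = (2,8)_16 → 2² + 8² = 68
68 = (4,4)_16 → 4² + 4² = 32
32 = (2,0)_16 → 2² + 0² = 4
4 = (4)_16 → 4² = 16
16 = (1,0)_16 → 1² + 0² = 1  — reached the fixed point 1.
1 → 1, so 1 is the first repeated value.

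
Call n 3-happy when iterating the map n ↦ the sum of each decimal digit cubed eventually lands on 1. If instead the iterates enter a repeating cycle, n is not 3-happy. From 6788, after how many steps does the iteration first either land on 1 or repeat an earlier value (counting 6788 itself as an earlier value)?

12

6788 → 6³ + 7³ + 8³ + 8³ = 1583
1583 → 1³ + 5³ + 8³ + 3³ = 665
665 → 6³ + 6³ + 5³ = 557
557 → 5³ + 5³ + 7³ = 593
593 → 5³ + 9³ + 3³ = 881
881 → 8³ + 8³ + 1³ = 1025
1025 → 1³ + 0³ + 2³ + 5³ = 134
134 → 1³ + 3³ + 4³ = 92
92 → 9³ + 2³ = 737
737 → 7³ + 3³ + 7³ = 713
713 → 7³ + 1³ + 3³ = 371
371 → 3³ + 7³ + 1³ = 371  — 371 repeats.
That took 12 steps.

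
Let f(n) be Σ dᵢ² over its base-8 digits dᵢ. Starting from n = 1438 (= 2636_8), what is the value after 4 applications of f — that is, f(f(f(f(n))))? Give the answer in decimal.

1438 = (2,6,3,6)_8 → 85
85 = (1,2,5)_8 → 30
30 = (3,6)_8 → 45
45 = (5,5)_8 → 50

50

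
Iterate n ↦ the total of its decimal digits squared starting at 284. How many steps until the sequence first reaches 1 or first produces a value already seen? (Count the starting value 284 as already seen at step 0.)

284 → 2² + 8² + 4² = 4 + 64 + 16 = 84
84 → 8² + 4² = 64 + 16 = 80
80 → 8² + 0² = 64 + 0 = 64
64 → 6² + 4² = 36 + 16 = 52
52 → 5² + 2² = 25 + 4 = 29
29 → 2² + 9² = 4 + 81 = 85
85 → 8² + 5² = 64 + 25 = 89
89 → 8² + 9² = 64 + 81 = 145
145 → 1² + 4² + 5² = 1 + 16 + 25 = 42
42 → 4² + 2² = 16 + 4 = 20
20 → 2² + 0² = 4 + 0 = 4
4 → 4² = 16
16 → 1² + 6² = 1 + 36 = 37
37 → 3² + 7² = 9 + 49 = 58
58 → 5² + 8² = 25 + 64 = 89  — 89 repeats.
That took 15 steps.

15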